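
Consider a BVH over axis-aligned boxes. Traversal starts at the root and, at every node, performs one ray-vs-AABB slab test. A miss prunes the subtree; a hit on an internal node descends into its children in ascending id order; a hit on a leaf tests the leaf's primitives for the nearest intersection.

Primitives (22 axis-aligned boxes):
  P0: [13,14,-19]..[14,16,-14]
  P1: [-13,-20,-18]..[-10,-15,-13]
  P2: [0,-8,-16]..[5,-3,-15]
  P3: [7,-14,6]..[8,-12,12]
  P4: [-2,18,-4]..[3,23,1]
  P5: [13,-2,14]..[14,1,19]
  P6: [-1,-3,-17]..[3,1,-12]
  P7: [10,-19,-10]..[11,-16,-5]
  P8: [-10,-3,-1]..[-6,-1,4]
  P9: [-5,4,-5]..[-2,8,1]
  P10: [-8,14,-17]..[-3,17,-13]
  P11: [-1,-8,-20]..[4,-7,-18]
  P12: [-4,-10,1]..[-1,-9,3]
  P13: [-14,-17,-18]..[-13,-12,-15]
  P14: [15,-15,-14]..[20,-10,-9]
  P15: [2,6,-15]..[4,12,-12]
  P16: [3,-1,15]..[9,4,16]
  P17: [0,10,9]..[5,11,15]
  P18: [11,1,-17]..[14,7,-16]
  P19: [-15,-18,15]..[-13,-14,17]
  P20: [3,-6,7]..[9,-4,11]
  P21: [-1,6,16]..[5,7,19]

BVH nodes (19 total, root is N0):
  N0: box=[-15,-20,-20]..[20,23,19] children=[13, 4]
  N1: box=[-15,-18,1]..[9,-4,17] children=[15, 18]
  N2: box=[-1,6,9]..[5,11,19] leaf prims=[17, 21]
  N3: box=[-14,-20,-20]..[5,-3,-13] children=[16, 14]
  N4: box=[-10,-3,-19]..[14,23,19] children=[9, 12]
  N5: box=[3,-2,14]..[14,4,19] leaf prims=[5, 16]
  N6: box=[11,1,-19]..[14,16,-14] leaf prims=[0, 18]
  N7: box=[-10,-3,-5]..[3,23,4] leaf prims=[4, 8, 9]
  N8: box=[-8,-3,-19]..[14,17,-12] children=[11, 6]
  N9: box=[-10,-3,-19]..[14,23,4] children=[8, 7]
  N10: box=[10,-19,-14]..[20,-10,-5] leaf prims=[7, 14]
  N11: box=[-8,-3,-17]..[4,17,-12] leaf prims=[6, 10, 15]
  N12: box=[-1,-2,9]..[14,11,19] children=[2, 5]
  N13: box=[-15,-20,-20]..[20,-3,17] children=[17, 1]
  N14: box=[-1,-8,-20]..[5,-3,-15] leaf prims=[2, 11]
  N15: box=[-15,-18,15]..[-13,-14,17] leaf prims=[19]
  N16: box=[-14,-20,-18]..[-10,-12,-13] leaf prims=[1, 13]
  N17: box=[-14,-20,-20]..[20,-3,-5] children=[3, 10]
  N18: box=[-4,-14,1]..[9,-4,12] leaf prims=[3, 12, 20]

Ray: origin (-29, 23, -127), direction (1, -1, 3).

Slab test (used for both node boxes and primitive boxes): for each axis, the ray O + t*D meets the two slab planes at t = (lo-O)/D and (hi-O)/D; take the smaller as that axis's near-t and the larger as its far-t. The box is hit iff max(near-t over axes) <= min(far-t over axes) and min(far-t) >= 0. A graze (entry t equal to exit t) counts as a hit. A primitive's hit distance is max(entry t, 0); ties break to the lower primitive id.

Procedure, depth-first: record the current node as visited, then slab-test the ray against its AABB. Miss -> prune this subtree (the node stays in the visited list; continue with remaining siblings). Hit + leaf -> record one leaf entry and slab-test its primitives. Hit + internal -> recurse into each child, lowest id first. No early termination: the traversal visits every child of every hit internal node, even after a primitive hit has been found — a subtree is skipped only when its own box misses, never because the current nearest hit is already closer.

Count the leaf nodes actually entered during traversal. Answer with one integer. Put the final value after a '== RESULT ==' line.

Trace the traversal:
N0 x:[14,49] y:[0,43] z:[107/3,146/3] -> hit [107/3,43], descend [4, 13]
  N4 x:[19,43] y:[0,26] z:[36,146/3] -> miss, prune
  N13 x:[14,49] y:[26,43] z:[107/3,48] -> hit [107/3,43], descend [1, 17]
    N1 x:[14,38] y:[27,41] z:[128/3,48] -> miss, prune
    N17 x:[15,49] y:[26,43] z:[107/3,122/3] -> hit [107/3,122/3], descend [3, 10]
      N3 x:[15,34] y:[26,43] z:[107/3,38] -> miss, prune
      N10 x:[39,49] y:[33,42] z:[113/3,122/3] -> hit [39,122/3] leaf, test {P7@t=39, P14(miss)}

Visited [0, 4, 13, 1, 17, 3, 10]. Tests: 7 box, 1 leaf. Nearest: P7.

== RESULT ==
1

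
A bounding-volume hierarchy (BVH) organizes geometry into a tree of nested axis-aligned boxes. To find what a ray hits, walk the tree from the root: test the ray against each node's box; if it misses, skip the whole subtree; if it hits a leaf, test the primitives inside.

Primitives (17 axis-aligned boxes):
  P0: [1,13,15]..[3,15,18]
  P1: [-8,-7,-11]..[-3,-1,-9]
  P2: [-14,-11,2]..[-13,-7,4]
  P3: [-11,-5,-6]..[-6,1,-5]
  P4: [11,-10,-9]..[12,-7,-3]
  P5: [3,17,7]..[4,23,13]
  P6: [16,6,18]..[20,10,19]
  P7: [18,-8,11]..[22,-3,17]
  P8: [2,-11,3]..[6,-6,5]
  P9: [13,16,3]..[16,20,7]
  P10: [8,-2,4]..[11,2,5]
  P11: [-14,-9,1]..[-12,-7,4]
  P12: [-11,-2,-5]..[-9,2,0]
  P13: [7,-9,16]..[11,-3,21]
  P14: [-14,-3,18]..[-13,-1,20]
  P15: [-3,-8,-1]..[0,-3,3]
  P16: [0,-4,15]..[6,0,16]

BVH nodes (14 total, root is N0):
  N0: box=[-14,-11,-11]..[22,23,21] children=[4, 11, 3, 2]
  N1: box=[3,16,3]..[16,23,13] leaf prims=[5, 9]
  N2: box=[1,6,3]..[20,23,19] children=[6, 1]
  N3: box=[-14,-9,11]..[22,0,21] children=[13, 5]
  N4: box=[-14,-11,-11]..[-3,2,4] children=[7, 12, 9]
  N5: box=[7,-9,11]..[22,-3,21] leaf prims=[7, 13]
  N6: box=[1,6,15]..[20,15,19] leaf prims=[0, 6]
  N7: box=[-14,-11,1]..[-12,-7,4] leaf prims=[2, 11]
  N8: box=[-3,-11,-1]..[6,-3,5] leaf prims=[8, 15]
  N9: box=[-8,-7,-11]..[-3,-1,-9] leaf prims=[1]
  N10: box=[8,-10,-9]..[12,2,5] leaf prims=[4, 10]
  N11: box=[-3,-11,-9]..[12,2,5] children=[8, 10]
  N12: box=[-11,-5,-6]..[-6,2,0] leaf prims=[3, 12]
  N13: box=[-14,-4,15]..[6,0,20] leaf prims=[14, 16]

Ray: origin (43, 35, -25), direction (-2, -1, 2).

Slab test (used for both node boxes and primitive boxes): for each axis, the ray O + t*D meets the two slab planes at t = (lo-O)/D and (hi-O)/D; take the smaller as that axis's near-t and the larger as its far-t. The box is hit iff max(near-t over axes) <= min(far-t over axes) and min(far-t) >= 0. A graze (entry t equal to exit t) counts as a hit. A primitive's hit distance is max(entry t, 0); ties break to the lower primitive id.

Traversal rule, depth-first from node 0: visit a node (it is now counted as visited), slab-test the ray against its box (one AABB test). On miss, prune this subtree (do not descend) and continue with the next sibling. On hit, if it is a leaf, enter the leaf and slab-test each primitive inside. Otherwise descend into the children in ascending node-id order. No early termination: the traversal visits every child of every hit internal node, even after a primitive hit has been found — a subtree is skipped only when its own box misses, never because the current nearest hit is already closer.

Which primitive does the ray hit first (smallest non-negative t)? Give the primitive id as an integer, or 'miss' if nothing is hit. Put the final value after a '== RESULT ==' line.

Trace the traversal:
N0 x:[21/2,57/2] y:[12,46] z:[7,23] -> hit [12,23], descend [2, 3, 4, 11]
  N2 x:[23/2,21] y:[12,29] z:[14,22] -> hit [14,21], descend [1, 6]
    N1 x:[27/2,20] y:[12,19] z:[14,19] -> hit [14,19] leaf, test {P5(miss), P9@t=15}
    N6 x:[23/2,21] y:[20,29] z:[20,22] -> hit [20,21] leaf, test {P0@t=20, P6(miss)}
  N3 x:[21/2,57/2] y:[35,44] z:[18,23] -> miss, prune
  N4 x:[23,57/2] y:[33,46] z:[7,29/2] -> miss, prune
  N11 x:[31/2,23] y:[33,46] z:[8,15] -> miss, prune

Summary -> nodes [0, 2, 1, 6, 3, 4, 11]; box-tests=7; leaf-entries=2; first=P9

== RESULT ==
9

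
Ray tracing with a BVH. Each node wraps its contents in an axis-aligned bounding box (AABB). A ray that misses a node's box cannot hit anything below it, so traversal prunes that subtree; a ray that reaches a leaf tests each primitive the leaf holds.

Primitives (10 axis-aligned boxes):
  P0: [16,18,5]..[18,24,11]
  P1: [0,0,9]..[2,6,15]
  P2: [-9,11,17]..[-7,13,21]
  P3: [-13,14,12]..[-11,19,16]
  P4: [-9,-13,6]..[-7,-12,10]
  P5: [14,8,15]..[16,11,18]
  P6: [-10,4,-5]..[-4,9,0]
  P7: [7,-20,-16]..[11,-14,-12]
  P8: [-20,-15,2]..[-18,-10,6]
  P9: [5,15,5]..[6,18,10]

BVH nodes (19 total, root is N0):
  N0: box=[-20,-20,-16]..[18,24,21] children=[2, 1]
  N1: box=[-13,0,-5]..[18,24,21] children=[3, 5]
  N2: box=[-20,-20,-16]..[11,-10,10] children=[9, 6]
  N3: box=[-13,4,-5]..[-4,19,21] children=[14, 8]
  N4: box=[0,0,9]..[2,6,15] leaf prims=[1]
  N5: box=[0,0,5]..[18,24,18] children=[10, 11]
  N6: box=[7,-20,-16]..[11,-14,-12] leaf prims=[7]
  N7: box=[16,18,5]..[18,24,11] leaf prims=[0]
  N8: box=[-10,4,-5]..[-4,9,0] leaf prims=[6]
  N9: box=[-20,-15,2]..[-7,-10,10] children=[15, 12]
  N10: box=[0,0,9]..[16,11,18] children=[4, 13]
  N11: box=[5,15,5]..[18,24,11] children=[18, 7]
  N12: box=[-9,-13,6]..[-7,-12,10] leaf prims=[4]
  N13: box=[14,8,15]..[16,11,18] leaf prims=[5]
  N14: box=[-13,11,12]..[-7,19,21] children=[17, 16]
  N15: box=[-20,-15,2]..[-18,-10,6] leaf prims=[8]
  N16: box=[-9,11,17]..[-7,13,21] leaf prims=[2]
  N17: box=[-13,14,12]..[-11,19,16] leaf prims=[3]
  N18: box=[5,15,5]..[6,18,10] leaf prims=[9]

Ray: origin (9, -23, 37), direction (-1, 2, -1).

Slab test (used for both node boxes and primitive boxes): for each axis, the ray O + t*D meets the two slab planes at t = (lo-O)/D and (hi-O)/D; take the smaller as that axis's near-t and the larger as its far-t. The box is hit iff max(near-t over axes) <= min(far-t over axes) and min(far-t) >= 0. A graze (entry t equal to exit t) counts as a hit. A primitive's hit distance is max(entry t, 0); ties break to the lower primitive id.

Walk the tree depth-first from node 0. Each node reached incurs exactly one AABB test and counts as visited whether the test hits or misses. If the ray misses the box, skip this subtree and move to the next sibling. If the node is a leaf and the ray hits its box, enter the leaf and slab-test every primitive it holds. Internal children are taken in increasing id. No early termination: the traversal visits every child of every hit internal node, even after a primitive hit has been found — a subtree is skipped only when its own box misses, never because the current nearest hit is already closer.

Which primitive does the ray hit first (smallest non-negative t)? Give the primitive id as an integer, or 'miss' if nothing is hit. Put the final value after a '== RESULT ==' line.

Trace the traversal:
N0 x:[-9,29] y:[3/2,47/2] z:[16,53] -> hit [16,47/2], descend [1, 2]
  N1 x:[-9,22] y:[23/2,47/2] z:[16,42] -> hit [16,22], descend [3, 5]
    N3 x:[13,22] y:[27/2,21] z:[16,42] -> hit [16,21], descend [8, 14]
      N8 x:[13,19] y:[27/2,16] z:[37,42] -> miss, prune
      N14 x:[16,22] y:[17,21] z:[16,25] -> hit [17,21], descend [16, 17]
        N16 x:[16,18] y:[17,18] z:[16,20] -> hit [17,18] leaf, test {P2@t=17}
        N17 x:[20,22] y:[37/2,21] z:[21,25] -> hit [21,21] leaf, test {P3@t=21}
    N5 x:[-9,9] y:[23/2,47/2] z:[19,32] -> miss, prune
  N2 x:[-2,29] y:[3/2,13/2] z:[27,53] -> miss, prune

order=[0, 1, 3, 8, 14, 16, 17, 5, 2]  |boxes|=9  |leaves|=2  hit=P2

== RESULT ==
2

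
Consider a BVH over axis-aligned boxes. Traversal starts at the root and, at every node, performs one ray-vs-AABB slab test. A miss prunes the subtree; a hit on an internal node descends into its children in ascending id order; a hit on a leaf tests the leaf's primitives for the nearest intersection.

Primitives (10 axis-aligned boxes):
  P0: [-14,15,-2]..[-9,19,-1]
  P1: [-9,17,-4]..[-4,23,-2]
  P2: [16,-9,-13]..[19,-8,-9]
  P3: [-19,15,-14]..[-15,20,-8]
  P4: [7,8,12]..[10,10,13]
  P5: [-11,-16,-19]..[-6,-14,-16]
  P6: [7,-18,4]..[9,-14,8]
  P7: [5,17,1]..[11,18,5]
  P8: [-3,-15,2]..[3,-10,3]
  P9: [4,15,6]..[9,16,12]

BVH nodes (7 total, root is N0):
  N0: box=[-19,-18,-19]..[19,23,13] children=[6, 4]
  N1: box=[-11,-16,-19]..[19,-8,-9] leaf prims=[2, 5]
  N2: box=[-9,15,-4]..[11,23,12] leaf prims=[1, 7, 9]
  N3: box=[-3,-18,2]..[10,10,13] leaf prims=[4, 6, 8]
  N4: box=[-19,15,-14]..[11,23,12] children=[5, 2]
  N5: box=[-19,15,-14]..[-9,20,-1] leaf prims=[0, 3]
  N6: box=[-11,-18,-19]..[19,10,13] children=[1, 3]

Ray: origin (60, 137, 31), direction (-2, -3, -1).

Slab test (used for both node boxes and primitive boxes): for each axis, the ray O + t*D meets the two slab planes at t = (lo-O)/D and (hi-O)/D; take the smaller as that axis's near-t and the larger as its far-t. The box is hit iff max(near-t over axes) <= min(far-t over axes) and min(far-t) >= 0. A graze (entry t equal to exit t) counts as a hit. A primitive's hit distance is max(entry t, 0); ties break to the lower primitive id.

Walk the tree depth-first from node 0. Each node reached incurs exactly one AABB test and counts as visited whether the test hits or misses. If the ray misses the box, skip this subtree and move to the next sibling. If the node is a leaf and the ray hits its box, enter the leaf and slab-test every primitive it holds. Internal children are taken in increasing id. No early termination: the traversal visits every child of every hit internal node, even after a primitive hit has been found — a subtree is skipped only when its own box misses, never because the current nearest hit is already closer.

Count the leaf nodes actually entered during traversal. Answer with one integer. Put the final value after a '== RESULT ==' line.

Trace the traversal:
N0 x:[41/2,79/2] y:[38,155/3] z:[18,50] -> hit [38,79/2], descend [4, 6]
  N4 x:[49/2,79/2] y:[38,122/3] z:[19,45] -> hit [38,79/2], descend [2, 5]
    N2 x:[49/2,69/2] y:[38,122/3] z:[19,35] -> miss, prune
    N5 x:[69/2,79/2] y:[39,122/3] z:[32,45] -> hit [39,79/2] leaf, test {P0(miss), P3@t=39}
  N6 x:[41/2,71/2] y:[127/3,155/3] z:[18,50] -> miss, prune

order=[0, 4, 2, 5, 6]  |boxes|=5  |leaves|=1  hit=P3

== RESULT ==
1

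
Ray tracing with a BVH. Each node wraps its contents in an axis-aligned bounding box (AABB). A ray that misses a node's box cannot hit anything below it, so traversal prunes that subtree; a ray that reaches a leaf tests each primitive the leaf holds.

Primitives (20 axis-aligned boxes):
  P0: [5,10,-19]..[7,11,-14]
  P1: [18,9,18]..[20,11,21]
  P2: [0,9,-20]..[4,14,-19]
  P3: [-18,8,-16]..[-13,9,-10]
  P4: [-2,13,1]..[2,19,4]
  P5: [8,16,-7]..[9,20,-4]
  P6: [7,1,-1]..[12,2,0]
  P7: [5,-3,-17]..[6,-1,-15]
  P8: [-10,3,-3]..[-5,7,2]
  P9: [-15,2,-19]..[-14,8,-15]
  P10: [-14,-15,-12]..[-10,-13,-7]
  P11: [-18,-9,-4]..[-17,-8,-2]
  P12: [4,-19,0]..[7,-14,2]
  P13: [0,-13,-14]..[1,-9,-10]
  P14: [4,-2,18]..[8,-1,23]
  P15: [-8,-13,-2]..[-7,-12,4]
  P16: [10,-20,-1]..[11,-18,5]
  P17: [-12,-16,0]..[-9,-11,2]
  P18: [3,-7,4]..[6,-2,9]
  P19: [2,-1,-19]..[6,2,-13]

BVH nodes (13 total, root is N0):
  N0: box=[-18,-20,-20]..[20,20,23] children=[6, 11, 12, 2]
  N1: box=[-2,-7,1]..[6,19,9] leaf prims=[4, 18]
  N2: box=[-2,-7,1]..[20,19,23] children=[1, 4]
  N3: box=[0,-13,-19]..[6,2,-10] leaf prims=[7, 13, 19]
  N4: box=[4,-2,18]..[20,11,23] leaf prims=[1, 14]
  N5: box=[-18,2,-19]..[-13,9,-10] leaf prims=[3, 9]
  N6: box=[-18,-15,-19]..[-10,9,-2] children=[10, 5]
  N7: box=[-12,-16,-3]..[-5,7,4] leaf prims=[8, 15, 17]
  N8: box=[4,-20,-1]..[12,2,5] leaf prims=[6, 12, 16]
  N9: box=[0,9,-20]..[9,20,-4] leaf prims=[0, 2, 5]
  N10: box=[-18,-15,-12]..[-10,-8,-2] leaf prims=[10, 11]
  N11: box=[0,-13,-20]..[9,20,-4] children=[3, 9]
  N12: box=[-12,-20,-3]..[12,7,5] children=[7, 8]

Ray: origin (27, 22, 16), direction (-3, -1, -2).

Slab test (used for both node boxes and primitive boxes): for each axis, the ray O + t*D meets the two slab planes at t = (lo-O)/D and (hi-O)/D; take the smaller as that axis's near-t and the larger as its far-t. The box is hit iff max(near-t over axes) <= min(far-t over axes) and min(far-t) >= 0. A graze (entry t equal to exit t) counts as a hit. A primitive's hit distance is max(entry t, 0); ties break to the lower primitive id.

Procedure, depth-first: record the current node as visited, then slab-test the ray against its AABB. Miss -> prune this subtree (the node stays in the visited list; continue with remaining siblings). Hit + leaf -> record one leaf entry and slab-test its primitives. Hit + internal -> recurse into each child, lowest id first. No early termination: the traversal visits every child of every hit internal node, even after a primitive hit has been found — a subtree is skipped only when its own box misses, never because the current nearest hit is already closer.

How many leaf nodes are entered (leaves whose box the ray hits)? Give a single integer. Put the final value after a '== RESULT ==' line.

Walk:
N0 x:[7/3,15] y:[2,42] z:[-7/2,18] -> hit [7/3,15], descend [2, 6, 11, 12]
  N2 x:[7/3,29/3] y:[3,29] z:[-7/2,15/2] -> hit [3,15/2], descend [1, 4]
    N1 x:[7,29/3] y:[3,29] z:[7/2,15/2] -> hit [7,15/2] leaf, test {P4(miss), P18(miss)}
    N4 x:[7/3,23/3] y:[11,24] z:[-7/2,-1] -> miss, prune
  N6 x:[37/3,15] y:[13,37] z:[9,35/2] -> hit [13,15], descend [5, 10]
    N5 x:[40/3,15] y:[13,20] z:[13,35/2] -> hit [40/3,15] leaf, test {P3@t=40/3, P9(miss)}
    N10 x:[37/3,15] y:[30,37] z:[9,14] -> miss, prune
  N11 x:[6,9] y:[2,35] z:[10,18] -> miss, prune
  N12 x:[5,13] y:[15,42] z:[11/2,19/2] -> miss, prune

order=[0, 2, 1, 4, 6, 5, 10, 11, 12]  |boxes|=9  |leaves|=2  hit=P3

== RESULT ==
2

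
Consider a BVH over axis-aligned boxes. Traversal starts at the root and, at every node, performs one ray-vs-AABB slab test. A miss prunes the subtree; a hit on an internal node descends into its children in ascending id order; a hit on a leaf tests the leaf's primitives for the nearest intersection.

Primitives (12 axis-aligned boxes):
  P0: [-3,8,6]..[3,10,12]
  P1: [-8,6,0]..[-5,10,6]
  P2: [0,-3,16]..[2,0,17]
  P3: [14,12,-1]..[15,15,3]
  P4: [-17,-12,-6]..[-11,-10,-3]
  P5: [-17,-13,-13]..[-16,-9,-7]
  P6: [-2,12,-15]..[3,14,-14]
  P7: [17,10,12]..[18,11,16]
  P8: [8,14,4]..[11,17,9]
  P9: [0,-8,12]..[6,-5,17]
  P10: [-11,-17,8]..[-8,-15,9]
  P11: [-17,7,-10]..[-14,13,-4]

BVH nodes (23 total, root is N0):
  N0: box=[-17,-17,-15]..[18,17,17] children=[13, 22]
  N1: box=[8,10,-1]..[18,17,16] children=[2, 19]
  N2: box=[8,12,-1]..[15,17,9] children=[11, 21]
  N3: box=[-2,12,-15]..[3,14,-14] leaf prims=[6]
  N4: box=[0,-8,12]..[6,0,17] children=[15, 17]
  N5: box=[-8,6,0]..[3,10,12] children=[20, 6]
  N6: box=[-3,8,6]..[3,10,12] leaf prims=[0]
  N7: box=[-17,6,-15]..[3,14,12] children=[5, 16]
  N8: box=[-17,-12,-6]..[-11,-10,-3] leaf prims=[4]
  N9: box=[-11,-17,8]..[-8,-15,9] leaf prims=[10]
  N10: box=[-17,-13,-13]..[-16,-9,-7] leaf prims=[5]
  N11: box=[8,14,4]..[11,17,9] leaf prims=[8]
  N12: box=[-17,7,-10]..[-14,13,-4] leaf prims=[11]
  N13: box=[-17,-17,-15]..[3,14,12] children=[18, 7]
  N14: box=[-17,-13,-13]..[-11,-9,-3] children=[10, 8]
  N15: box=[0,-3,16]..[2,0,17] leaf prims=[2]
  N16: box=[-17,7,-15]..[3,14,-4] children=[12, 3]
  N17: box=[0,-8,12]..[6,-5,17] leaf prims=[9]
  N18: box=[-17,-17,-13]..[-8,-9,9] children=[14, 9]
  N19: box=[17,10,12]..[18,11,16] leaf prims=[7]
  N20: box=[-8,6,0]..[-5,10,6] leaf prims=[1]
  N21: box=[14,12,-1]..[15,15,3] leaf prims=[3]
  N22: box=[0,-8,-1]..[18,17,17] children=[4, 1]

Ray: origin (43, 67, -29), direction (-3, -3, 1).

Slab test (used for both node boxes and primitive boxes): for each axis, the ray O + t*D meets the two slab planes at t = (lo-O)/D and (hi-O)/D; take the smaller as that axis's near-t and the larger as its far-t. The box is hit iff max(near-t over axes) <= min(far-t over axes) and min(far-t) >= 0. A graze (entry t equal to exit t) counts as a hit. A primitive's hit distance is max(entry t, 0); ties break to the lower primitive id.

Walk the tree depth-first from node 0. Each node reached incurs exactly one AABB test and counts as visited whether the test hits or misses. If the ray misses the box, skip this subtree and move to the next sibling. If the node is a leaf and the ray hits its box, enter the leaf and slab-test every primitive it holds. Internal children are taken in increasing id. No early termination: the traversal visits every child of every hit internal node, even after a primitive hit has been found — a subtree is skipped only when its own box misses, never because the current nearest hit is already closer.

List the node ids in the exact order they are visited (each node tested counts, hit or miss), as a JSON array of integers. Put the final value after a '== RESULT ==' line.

Trace the traversal:
N0 x:[25/3,20] y:[50/3,28] z:[14,46] -> hit [50/3,20], descend [13, 22]
  N13 x:[40/3,20] y:[53/3,28] z:[14,41] -> hit [53/3,20], descend [7, 18]
    N7 x:[40/3,20] y:[53/3,61/3] z:[14,41] -> hit [53/3,20], descend [5, 16]
      N5 x:[40/3,17] y:[19,61/3] z:[29,41] -> miss, prune
      N16 x:[40/3,20] y:[53/3,20] z:[14,25] -> hit [53/3,20], descend [3, 12]
        N3 x:[40/3,15] y:[53/3,55/3] z:[14,15] -> miss, prune
        N12 x:[19,20] y:[18,20] z:[19,25] -> hit [19,20] leaf, test {P11@t=19}
    N18 x:[17,20] y:[76/3,28] z:[16,38] -> miss, prune
  N22 x:[25/3,43/3] y:[50/3,25] z:[28,46] -> miss, prune

9 AABB tests over nodes [0, 13, 7, 5, 16, 3, 12, 18, 22]; 1 leaf entered; closest P11.

== RESULT ==
[0, 13, 7, 5, 16, 3, 12, 18, 22]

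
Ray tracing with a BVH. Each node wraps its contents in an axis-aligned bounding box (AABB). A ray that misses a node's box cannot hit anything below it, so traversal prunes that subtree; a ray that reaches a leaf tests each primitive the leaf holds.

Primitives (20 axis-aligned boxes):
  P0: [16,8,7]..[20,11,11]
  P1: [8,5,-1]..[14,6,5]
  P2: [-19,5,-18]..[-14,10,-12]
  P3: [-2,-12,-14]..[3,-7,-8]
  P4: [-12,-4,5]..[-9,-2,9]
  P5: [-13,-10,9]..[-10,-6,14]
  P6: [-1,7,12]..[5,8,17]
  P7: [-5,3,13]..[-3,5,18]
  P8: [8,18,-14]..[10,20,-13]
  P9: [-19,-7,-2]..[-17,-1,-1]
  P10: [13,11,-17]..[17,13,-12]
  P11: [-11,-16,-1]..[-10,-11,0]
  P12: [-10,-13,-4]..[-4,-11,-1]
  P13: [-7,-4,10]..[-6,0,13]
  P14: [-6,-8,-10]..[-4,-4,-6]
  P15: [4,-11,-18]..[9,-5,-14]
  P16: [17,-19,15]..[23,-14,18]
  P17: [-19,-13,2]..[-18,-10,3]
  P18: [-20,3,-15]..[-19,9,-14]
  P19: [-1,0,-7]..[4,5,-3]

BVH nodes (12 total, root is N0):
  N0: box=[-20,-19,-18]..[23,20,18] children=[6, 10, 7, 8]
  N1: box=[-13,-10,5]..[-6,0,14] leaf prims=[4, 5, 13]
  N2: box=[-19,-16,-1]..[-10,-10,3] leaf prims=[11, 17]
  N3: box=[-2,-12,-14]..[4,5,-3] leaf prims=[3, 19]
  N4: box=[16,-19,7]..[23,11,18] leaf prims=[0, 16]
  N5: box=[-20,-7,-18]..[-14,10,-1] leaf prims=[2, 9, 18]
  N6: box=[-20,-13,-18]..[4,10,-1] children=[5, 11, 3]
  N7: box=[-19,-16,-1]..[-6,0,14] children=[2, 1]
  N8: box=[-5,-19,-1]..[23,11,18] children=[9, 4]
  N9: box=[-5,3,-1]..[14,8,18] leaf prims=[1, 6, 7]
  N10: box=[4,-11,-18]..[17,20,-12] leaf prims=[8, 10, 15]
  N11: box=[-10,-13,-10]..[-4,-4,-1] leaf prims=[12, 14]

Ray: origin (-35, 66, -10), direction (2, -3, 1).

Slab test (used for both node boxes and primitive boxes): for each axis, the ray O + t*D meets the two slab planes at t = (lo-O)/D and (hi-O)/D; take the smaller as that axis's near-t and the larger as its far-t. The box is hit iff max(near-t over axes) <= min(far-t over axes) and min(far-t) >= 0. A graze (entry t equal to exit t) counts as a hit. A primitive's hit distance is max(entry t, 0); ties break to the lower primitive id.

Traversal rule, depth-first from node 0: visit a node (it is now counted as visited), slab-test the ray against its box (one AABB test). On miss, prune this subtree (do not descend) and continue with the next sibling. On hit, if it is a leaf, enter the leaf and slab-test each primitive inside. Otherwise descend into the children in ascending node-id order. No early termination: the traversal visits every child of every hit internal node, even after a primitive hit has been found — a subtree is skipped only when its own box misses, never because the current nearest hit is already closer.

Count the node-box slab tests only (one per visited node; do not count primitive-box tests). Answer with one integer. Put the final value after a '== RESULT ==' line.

Traverse from the root:
N0 x:[15/2,29] y:[46/3,85/3] z:[-8,28] -> hit [46/3,28], descend [6, 7, 8, 10]
  N6 x:[15/2,39/2] y:[56/3,79/3] z:[-8,9] -> miss, prune
  N7 x:[8,29/2] y:[22,82/3] z:[9,24] -> miss, prune
  N8 x:[15,29] y:[55/3,85/3] z:[9,28] -> hit [55/3,28], descend [4, 9]
    N4 x:[51/2,29] y:[55/3,85/3] z:[17,28] -> hit [51/2,28] leaf, test {P0(miss), P16@t=80/3}
    N9 x:[15,49/2] y:[58/3,21] z:[9,28] -> hit [58/3,21] leaf, test {P1(miss), P6(miss), P7(miss)}
  N10 x:[39/2,26] y:[46/3,77/3] z:[-8,-2] -> miss, prune

7 AABB tests over nodes [0, 6, 7, 8, 4, 9, 10]; 2 leaves entered; closest P16.

== RESULT ==
7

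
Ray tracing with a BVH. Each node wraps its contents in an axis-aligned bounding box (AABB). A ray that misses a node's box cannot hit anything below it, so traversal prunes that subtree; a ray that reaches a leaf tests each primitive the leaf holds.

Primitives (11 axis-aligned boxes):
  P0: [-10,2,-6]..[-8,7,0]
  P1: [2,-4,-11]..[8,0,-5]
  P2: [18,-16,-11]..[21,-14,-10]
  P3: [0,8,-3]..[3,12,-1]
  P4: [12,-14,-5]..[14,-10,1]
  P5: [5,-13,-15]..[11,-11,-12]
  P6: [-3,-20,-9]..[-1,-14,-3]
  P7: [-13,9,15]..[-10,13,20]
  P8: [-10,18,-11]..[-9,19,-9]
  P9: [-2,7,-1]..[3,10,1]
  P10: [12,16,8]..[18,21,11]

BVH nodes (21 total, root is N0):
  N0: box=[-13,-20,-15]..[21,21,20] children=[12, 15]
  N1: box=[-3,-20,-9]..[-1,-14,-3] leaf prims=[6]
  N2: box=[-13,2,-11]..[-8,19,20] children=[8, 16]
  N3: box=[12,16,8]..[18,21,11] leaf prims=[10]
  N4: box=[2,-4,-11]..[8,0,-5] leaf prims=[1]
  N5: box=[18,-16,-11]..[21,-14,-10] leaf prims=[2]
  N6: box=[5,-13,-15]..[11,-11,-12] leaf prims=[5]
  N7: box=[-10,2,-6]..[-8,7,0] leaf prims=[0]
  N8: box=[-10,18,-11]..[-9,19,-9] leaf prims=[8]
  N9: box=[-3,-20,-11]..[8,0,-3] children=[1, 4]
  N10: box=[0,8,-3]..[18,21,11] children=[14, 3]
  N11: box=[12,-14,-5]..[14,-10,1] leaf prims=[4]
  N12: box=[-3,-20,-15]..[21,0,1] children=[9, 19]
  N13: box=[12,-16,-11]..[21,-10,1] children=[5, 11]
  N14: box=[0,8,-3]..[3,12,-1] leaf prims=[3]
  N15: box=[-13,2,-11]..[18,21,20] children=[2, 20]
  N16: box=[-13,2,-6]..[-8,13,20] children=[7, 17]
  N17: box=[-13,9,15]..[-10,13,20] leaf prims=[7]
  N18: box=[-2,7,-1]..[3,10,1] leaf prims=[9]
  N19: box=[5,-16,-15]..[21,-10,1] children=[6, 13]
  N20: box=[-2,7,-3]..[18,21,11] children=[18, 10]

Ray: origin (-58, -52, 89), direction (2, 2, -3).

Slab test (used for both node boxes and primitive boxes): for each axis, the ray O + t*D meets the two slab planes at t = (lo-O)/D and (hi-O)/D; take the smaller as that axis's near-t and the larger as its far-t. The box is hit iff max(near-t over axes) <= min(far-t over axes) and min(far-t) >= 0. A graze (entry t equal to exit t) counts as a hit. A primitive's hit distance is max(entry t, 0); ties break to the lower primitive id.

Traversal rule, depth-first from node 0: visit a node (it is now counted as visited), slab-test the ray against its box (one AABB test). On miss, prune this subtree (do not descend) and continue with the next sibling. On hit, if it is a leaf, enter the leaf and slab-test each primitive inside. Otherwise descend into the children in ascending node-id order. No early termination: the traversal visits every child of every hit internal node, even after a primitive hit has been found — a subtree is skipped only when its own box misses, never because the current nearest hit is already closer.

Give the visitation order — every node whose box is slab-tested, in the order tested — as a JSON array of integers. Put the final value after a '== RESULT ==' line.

Trace the traversal:
N0 x:[45/2,79/2] y:[16,73/2] z:[23,104/3] -> hit [23,104/3], descend [12, 15]
  N12 x:[55/2,79/2] y:[16,26] z:[88/3,104/3] -> miss, prune
  N15 x:[45/2,38] y:[27,73/2] z:[23,100/3] -> hit [27,100/3], descend [2, 20]
    N2 x:[45/2,25] y:[27,71/2] z:[23,100/3] -> miss, prune
    N20 x:[28,38] y:[59/2,73/2] z:[26,92/3] -> hit [59/2,92/3], descend [10, 18]
      N10 x:[29,38] y:[30,73/2] z:[26,92/3] -> hit [30,92/3], descend [3, 14]
        N3 x:[35,38] y:[34,73/2] z:[26,27] -> miss, prune
        N14 x:[29,61/2] y:[30,32] z:[30,92/3] -> hit [30,61/2] leaf, test {P3@t=30}
      N18 x:[28,61/2] y:[59/2,31] z:[88/3,30] -> hit [59/2,30] leaf, test {P9@t=59/2}

Summary -> nodes [0, 12, 15, 2, 20, 10, 3, 14, 18]; box-tests=9; leaf-entries=2; first=P9

== RESULT ==
[0, 12, 15, 2, 20, 10, 3, 14, 18]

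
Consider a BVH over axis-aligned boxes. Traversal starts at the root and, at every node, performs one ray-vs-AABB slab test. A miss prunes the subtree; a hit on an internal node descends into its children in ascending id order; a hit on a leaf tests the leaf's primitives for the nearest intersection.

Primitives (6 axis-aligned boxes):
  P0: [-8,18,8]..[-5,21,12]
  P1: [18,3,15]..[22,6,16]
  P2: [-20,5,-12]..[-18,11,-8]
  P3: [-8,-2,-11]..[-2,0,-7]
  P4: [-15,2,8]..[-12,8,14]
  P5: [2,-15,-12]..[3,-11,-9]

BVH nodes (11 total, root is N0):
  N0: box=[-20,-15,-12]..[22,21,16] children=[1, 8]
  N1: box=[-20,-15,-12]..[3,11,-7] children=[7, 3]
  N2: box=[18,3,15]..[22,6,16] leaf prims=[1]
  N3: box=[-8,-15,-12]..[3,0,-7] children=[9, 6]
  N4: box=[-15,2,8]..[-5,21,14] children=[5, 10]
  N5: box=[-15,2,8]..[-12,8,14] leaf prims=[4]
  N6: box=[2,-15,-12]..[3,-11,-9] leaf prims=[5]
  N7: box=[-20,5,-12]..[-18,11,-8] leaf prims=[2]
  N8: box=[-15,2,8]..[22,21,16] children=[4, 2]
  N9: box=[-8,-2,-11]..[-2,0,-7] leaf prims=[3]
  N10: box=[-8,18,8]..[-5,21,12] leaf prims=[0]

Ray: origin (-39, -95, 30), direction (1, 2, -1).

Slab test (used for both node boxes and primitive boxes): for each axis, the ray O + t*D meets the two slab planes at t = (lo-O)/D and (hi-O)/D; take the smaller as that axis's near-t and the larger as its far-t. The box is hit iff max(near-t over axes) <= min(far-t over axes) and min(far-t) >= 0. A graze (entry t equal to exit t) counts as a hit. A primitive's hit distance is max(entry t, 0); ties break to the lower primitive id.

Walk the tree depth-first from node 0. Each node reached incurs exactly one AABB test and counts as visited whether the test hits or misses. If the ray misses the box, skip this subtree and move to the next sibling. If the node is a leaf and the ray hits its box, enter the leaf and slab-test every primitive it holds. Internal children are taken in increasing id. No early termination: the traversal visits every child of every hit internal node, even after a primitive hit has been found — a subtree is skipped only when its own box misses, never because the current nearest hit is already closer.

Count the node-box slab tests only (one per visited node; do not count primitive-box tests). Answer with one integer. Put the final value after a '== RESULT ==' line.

Walk:
N0 x:[19,61] y:[40,58] z:[14,42] -> hit [40,42], descend [1, 8]
  N1 x:[19,42] y:[40,53] z:[37,42] -> hit [40,42], descend [3, 7]
    N3 x:[31,42] y:[40,95/2] z:[37,42] -> hit [40,42], descend [6, 9]
      N6 x:[41,42] y:[40,42] z:[39,42] -> hit [41,42] leaf, test {P5@t=41}
      N9 x:[31,37] y:[93/2,95/2] z:[37,41] -> miss, prune
    N7 x:[19,21] y:[50,53] z:[38,42] -> miss, prune
  N8 x:[24,61] y:[97/2,58] z:[14,22] -> miss, prune

Summary -> nodes [0, 1, 3, 6, 9, 7, 8]; box-tests=7; leaf-entries=1; first=P5

== RESULT ==
7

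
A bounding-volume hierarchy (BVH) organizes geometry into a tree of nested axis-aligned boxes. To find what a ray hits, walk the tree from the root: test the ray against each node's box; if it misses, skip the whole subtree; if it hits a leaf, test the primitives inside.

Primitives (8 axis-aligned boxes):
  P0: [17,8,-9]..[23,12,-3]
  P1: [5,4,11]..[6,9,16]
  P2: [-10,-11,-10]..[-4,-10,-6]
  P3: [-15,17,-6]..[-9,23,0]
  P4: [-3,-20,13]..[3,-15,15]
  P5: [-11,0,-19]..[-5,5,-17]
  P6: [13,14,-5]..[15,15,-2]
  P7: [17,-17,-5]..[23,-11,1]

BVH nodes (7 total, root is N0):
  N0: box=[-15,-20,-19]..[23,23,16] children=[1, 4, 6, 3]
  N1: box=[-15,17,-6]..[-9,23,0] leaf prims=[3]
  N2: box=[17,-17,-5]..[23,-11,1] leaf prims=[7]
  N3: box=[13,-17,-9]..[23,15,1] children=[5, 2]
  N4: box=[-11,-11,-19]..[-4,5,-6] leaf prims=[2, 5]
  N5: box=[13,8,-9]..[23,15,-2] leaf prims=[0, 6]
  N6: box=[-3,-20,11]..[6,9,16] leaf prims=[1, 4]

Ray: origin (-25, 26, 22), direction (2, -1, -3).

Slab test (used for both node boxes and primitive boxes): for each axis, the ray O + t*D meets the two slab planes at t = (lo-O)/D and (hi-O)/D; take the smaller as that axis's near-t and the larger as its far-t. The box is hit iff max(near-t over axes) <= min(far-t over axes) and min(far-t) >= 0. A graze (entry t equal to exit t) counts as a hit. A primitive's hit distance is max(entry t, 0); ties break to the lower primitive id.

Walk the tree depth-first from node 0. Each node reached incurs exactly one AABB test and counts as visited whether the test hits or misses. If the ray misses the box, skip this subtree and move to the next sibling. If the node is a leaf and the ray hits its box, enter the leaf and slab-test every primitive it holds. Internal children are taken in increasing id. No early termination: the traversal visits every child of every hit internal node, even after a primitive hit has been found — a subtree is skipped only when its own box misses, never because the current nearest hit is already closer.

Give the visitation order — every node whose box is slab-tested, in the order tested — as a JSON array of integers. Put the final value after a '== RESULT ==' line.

Traverse from the root:
N0 x:[5,24] y:[3,46] z:[2,41/3] -> hit [5,41/3], descend [1, 3, 4, 6]
  N1 x:[5,8] y:[3,9] z:[22/3,28/3] -> hit [22/3,8] leaf, test {P3@t=22/3}
  N3 x:[19,24] y:[11,43] z:[7,31/3] -> miss, prune
  N4 x:[7,21/2] y:[21,37] z:[28/3,41/3] -> miss, prune
  N6 x:[11,31/2] y:[17,46] z:[2,11/3] -> miss, prune

Summary -> nodes [0, 1, 3, 4, 6]; box-tests=5; leaf-entries=1; first=P3

== RESULT ==
[0, 1, 3, 4, 6]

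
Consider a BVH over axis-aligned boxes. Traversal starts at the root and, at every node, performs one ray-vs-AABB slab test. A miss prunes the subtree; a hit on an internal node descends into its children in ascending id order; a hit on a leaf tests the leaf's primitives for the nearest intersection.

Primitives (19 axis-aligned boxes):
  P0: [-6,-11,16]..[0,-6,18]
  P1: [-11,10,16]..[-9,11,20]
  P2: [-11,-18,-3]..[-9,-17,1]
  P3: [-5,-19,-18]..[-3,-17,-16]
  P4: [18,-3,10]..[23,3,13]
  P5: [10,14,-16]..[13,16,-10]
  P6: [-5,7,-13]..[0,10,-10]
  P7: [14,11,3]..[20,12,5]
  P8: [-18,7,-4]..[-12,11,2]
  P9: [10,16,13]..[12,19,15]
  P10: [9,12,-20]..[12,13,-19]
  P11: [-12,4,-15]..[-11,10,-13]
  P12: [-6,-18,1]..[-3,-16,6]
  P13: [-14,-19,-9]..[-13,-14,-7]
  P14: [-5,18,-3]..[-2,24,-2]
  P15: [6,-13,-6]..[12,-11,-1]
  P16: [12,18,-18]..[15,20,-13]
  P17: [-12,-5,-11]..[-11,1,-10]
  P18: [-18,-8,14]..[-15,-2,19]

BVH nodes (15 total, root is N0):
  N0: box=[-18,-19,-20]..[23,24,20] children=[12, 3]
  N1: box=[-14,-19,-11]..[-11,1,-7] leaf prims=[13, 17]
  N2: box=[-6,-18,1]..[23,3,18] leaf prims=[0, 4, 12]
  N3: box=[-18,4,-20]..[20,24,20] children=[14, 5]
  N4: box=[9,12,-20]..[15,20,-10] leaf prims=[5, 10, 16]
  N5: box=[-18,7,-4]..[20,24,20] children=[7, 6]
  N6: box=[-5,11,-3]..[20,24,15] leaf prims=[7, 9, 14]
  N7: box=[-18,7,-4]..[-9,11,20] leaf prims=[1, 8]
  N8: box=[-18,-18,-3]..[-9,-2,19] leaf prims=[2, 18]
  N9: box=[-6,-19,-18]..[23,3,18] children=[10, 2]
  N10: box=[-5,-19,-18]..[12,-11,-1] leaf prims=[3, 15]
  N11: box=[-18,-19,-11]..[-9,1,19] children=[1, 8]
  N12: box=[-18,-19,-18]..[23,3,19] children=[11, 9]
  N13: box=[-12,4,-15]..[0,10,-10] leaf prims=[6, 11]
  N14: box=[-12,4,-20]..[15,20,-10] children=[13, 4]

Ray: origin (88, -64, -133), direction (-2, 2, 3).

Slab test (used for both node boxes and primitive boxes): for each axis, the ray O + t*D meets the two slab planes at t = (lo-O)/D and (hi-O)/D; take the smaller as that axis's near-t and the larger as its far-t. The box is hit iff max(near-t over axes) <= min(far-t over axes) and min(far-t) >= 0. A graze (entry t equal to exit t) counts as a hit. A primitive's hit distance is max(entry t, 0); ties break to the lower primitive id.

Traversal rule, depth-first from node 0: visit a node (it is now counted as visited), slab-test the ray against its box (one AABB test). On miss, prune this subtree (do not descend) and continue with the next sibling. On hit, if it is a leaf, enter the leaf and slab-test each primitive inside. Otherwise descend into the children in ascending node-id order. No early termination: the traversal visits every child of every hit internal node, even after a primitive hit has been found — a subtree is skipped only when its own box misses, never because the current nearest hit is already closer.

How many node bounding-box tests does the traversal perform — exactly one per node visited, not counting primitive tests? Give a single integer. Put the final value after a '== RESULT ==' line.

Walk:
N0 x:[65/2,53] y:[45/2,44] z:[113/3,51] -> hit [113/3,44], descend [3, 12]
  N3 x:[34,53] y:[34,44] z:[113/3,51] -> hit [113/3,44], descend [5, 14]
    N5 x:[34,53] y:[71/2,44] z:[43,51] -> hit [43,44], descend [6, 7]
      N6 x:[34,93/2] y:[75/2,44] z:[130/3,148/3] -> hit [130/3,44] leaf, test {P7(miss), P9(miss), P14(miss)}
      N7 x:[97/2,53] y:[71/2,75/2] z:[43,51] -> miss, prune
    N14 x:[73/2,50] y:[34,42] z:[113/3,41] -> hit [113/3,41], descend [4, 13]
      N4 x:[73/2,79/2] y:[38,42] z:[113/3,41] -> hit [38,79/2] leaf, test {P5@t=39, P10@t=38, P16(miss)}
      N13 x:[44,50] y:[34,37] z:[118/3,41] -> miss, prune
  N12 x:[65/2,53] y:[45/2,67/2] z:[115/3,152/3] -> miss, prune

9 AABB tests over nodes [0, 3, 5, 6, 7, 14, 4, 13, 12]; 2 leaves entered; closest P10.

== RESULT ==
9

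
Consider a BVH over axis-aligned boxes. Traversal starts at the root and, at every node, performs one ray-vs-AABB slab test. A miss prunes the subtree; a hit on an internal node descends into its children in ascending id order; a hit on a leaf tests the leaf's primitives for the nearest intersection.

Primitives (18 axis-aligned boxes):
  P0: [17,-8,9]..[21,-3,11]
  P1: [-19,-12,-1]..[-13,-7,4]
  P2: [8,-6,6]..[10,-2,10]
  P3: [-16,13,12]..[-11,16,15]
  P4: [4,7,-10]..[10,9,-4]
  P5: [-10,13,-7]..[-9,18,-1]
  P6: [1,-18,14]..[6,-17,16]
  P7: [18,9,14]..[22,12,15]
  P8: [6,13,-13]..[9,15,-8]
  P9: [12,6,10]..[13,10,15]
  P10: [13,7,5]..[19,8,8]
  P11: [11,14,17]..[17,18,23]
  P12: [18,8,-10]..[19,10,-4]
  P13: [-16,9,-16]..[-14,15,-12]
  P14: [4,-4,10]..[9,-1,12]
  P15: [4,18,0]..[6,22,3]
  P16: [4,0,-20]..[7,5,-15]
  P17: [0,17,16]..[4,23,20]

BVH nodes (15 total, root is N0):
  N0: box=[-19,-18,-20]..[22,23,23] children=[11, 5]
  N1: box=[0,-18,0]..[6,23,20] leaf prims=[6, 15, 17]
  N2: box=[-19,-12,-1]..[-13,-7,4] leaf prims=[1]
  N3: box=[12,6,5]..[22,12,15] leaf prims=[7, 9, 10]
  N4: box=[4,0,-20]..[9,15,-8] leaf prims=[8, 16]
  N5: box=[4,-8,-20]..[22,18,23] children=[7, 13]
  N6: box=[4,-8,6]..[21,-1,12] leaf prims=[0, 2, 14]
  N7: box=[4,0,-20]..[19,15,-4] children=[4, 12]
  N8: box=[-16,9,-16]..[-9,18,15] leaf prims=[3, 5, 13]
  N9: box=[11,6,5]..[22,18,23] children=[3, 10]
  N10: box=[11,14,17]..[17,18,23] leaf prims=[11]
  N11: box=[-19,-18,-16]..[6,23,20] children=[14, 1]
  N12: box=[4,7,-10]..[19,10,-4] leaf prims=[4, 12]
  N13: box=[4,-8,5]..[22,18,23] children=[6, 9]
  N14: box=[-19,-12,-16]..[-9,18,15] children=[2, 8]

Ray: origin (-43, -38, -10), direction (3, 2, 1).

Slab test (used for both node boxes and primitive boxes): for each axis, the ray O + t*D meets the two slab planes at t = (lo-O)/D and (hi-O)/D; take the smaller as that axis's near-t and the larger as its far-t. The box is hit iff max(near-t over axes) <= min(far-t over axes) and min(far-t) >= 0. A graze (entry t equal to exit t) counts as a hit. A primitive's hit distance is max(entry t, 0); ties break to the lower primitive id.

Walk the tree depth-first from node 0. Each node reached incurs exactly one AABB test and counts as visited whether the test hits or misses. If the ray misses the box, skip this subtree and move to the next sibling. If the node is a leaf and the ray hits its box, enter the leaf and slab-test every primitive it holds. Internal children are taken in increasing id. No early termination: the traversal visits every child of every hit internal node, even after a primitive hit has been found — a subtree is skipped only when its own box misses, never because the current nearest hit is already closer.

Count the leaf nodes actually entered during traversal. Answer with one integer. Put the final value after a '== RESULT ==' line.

Walk:
N0 x:[8,65/3] y:[10,61/2] z:[-10,33] -> hit [10,65/3], descend [5, 11]
  N5 x:[47/3,65/3] y:[15,28] z:[-10,33] -> hit [47/3,65/3], descend [7, 13]
    N7 x:[47/3,62/3] y:[19,53/2] z:[-10,6] -> miss, prune
    N13 x:[47/3,65/3] y:[15,28] z:[15,33] -> hit [47/3,65/3], descend [6, 9]
      N6 x:[47/3,64/3] y:[15,37/2] z:[16,22] -> hit [16,37/2] leaf, test {P0(miss), P2@t=17, P14(miss)}
      N9 x:[18,65/3] y:[22,28] z:[15,33] -> miss, prune
  N11 x:[8,49/3] y:[10,61/2] z:[-6,30] -> hit [10,49/3], descend [1, 14]
    N1 x:[43/3,49/3] y:[10,61/2] z:[10,30] -> hit [43/3,49/3] leaf, test {P6(miss), P15(miss), P17(miss)}
    N14 x:[8,34/3] y:[13,28] z:[-6,25] -> miss, prune

Visited [0, 5, 7, 13, 6, 9, 11, 1, 14]. Tests: 9 box, 2 leaf. Nearest: P2.

== RESULT ==
2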